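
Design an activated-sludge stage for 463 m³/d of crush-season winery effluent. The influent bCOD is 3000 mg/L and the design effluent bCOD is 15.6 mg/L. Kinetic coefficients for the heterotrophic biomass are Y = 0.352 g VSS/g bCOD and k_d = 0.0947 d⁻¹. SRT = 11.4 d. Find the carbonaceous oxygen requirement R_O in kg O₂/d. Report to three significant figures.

Correct the yield for decay: Y_obs = Y/(1 + k_d θ_c) = 0.352 / (1 + 0.0947 × 11.4) = 0.352 / 2.080 = 0.1693.
ΔS = 3000 − 15.6 = 2984 mg/L, so the substrate removal rate is 463 × 2984/1000 = 1382 kg bCOD/d.
Net sludge production P_X = 0.1693 × 1382 = 233.9 kg VSS/d.
R_O = Q·ΔS − 1.42 P_X = 1382 − 332.1 = 1050 kg O₂/d.

R_O ≈ 1050 kg O₂/d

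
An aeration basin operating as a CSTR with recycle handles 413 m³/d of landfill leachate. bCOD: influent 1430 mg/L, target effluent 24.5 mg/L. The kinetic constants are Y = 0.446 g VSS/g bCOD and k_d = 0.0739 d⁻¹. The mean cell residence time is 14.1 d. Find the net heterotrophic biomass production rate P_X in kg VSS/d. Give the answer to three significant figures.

The observed yield is Y_obs = Y/(1 + k_d·θ_c) = 0.446 / (1 + 0.0739 × 14.1) = 0.446 / 2.042 = 0.2184 g VSS per g bCOD removed.
Substrate removed = Q·(S₀ − S) = 413 m³/d × (1430 − 24.5) g/m³ = 5.8×10^5 g/d = 580.5 kg/d.
P_X = Y_obs · Q(S₀ − S) = 0.2184 × 580.5 = 126.8 kg VSS/d.

P_X ≈ 127 kg VSS/d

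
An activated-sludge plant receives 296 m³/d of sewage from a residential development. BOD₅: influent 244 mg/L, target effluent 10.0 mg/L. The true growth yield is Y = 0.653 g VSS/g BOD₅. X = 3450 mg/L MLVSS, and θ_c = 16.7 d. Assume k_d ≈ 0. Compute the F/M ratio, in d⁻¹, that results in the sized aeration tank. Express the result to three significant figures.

F/M ≈ 0.0956 d⁻¹

Biomass mass balance (decay neglected): V·X = Y·Q·(S₀ − S)·θ_c, so V = 0.653 × 296 × (244 − 10.0) × 16.7 / 3450 = 218.9 m³.
F/M = Q·S₀ / (V·X) = 296 × 244 / (218.9 × 3450) = 0.09562 g BOD₅·(g VSS·d)⁻¹.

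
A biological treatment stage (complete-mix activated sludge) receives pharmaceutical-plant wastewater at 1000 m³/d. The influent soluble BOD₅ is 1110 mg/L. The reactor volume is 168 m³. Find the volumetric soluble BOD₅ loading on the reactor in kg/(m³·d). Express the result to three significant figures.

Applied soluble BOD₅ load per unit volume = Q·S₀/V = (1000 × 1110/1000)/168.0 = 6.607 kg soluble BOD₅·m⁻³·d⁻¹.

L_v ≈ 6.61 kg soluble BOD₅/(m³·d)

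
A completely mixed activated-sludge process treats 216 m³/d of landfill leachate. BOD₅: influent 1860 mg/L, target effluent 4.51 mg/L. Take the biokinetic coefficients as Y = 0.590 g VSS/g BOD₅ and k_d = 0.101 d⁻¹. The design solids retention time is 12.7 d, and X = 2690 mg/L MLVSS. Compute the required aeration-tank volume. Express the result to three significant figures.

Steady-state biomass mass balance: V·X·(1 + k_d·θ_c) = Y·Q·(S₀ − S)·θ_c, so V = 0.590 × 216 × (1860 − 4.51) × 12.7 / [2690 × (1 + 0.101 × 12.7)] = 3×10^6 / 6140 = 489.1 m³.

V ≈ 489 m³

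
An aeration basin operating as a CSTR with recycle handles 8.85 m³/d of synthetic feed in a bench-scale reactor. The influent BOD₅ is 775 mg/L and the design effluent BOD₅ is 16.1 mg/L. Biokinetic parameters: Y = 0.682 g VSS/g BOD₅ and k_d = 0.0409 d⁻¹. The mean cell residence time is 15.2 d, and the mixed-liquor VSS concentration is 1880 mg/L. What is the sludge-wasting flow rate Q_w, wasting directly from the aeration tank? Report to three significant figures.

Steady-state biomass mass balance: V·X·(1 + k_d·θ_c) = Y·Q·(S₀ − S)·θ_c, so V = 0.682 × 8.85 × (775 − 16.1) × 15.2 / [1880 × (1 + 0.0409 × 15.2)] = 6.96×10^4 / 3049 = 22.84 m³.
For wasting at MLVSS concentration, Q_w = V/θ_c = 22.84/15.2 = 1.502 m³/d.

Q_w ≈ 1.50 m³/d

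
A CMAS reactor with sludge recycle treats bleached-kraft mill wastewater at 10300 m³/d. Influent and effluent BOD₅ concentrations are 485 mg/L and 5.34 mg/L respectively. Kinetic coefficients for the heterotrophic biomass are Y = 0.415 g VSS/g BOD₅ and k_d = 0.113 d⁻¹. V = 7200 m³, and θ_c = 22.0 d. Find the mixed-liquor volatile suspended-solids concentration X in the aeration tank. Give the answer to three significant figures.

X ≈ 1800 mg/L

Solving the biomass balance for X: X = Y Q (S₀−S) θ_c / [V (1+k_d θ_c)] = 0.415 × 10300 × (485 − 5.34) × 22.0 / [7200 × (1 + 0.113 × 22.0)] = 1797 mg/L.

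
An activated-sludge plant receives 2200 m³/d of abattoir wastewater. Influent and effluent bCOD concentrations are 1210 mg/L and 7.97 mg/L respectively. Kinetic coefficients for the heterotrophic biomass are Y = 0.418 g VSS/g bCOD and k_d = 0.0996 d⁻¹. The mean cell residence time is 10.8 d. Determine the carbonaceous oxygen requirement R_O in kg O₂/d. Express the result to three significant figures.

R_O ≈ 1890 kg O₂/d

Y_obs = Y / (1 + k_d θ_c) = 0.418 / (1 + 0.0996 × 10.8) = 0.418 / 2.076 = 0.2014.
Substrate removed = Q·(S₀ − S) = 2200 m³/d × (1210 − 7.97) g/m³ = 2.64×10^6 g/d = 2644 kg/d.
P_X = Y_obs·Q·(S₀ − S) = 0.2014 × 2644 = 532.5 kg VSS/d.
R_O = Q·ΔS − 1.42 P_X = 2644 − 756.2 = 1888 kg O₂/d.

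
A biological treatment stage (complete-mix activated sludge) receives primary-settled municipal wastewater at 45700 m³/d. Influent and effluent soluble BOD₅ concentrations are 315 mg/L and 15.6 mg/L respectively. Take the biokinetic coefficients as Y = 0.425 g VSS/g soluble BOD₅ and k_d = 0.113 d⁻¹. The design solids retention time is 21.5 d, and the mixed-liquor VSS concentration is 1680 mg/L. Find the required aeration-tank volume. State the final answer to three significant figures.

Rearranging the biomass balance for a CMAS with decay, V = Y·Q·ΔS·θ_c / [X·(1+k_d θ_c)] = 0.425 × 45700 × (315 − 15.6) × 21.5 / [1680 × (1 + 0.113 × 21.5)] = 1.25×10^8 / 5762 = 21700 m³.

V ≈ 21700 m³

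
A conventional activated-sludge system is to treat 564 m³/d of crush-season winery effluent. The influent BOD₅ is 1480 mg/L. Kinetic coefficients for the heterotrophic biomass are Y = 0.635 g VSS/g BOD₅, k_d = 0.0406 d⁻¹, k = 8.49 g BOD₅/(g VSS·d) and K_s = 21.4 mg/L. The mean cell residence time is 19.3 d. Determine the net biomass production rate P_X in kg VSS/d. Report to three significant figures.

P_X ≈ 297 kg VSS/d

Effluent substrate depends only on kinetics and SRT: S = K_s(1 + k_d θ_c) / [θ_c(Yk − k_d) − 1] = 21.4 × (1 + 0.0406 × 19.3) / [19.3 × (0.635 × 8.49 − 0.0406) − 1] = 38.17 / 102.3 = 0.3732 mg/L.
Correct the yield for decay: Y_obs = Y/(1 + k_d θ_c) = 0.635 / (1 + 0.0406 × 19.3) = 0.635 / 1.784 = 0.3560.
ΔS = 1480 − 0.373 = 1480 mg/L, so the substrate removal rate is 564 × 1480/1000 = 834.5 kg BOD₅/d.
Biomass produced: P_X = Y_obs·Q·ΔS = 0.3560 × 834.5 ≈ 297.1 kg VSS/d.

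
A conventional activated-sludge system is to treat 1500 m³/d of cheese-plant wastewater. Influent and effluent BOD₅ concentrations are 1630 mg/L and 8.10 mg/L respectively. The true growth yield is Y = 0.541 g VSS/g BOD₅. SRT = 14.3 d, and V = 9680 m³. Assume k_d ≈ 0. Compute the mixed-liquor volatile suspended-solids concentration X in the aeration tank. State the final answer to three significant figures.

Without decay, X = Y Q (S₀−S) θ_c / V = 0.541 × 1500 × (1630 − 8.10) × 14.3 / 9680 = 1944 mg/L.

X ≈ 1940 mg/L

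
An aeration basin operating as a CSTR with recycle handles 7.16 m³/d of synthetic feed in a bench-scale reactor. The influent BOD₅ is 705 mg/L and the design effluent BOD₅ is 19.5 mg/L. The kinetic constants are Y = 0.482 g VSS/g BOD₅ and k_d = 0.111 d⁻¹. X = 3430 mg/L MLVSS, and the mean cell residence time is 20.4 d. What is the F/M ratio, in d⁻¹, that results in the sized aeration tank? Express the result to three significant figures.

F/M ≈ 0.341 d⁻¹

Steady-state biomass mass balance: V·X·(1 + k_d·θ_c) = Y·Q·(S₀ − S)·θ_c, so V = 0.482 × 7.16 × (705 − 19.5) × 20.4 / [3430 × (1 + 0.111 × 20.4)] = 4.83×10^4 / 11197 = 4.310 m³.
Food-to-microorganism ratio F/M = Q S₀ / (V X) = 7.16 × 705 / (4.310 × 3430) = 0.3414 d⁻¹.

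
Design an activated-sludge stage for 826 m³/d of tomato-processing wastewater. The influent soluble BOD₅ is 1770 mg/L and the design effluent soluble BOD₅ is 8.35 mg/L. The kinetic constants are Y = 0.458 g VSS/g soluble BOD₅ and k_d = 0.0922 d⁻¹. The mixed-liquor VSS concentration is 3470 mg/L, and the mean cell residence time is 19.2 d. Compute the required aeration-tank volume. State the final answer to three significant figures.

V ≈ 1330 m³

Rearranging the biomass balance for a CMAS with decay, V = Y·Q·ΔS·θ_c / [X·(1+k_d θ_c)] = 0.458 × 826 × (1770 − 8.35) × 19.2 / [3470 × (1 + 0.0922 × 19.2)] = 1.28×10^7 / 9613 = 1331 m³.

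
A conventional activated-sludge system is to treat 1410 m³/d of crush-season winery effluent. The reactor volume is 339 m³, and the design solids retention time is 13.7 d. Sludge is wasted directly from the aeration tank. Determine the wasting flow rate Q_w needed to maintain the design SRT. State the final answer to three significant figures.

For wasting at MLVSS concentration, Q_w = V/θ_c = 339.0/13.7 = 24.74 m³/d.

Q_w ≈ 24.7 m³/d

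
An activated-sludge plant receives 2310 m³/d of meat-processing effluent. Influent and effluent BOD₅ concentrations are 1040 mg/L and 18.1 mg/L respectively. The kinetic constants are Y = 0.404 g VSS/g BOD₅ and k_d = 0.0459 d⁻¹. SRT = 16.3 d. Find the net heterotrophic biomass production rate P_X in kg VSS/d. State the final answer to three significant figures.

Observed yield with endogenous decay: Y_obs = Y / (1 + k_d·θ_c) = 0.404 / (1 + 0.0459 × 16.3) = 0.404 / 1.748 = 0.2311 g VSS/g BOD₅.
ΔS = 1040 − 18.1 = 1022 mg/L, so the substrate removal rate is 2310 × 1022/1000 = 2361 kg BOD₅/d.
Biomass produced: P_X = Y_obs·Q·ΔS = 0.2311 × 2361 ≈ 545.5 kg VSS/d.

P_X ≈ 546 kg VSS/d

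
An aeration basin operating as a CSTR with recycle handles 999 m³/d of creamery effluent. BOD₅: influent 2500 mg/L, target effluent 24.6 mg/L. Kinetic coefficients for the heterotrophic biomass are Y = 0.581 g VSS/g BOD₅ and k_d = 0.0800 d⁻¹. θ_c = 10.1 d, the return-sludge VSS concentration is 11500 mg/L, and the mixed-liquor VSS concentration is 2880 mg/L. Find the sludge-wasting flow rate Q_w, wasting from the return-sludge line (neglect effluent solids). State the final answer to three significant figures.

Q_w ≈ 69.1 m³/d

Steady-state biomass mass balance: V·X·(1 + k_d·θ_c) = Y·Q·(S₀ − S)·θ_c, so V = 0.581 × 999 × (2500 − 24.6) × 10.1 / [2880 × (1 + 0.0800 × 10.1)] = 1.45×10^7 / 5207 = 2787 m³.
Q_w = (V·X)/(θ_c X_r) = 2787 × 2880 / (10.1 × 11500) = 69.10 m³/d.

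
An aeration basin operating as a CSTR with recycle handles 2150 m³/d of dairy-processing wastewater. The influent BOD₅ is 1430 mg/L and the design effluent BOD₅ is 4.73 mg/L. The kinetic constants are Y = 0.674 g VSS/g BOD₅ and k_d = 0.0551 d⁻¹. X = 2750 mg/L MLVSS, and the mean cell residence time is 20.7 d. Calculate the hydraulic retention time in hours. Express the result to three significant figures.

τ ≈ 81.1 h

Steady-state biomass mass balance: V·X·(1 + k_d·θ_c) = Y·Q·(S₀ − S)·θ_c, so V = 0.674 × 2150 × (1430 − 4.73) × 20.7 / [2750 × (1 + 0.0551 × 20.7)] = 4.28×10^7 / 5887 = 7263 m³.
τ = V/Q = 7263/2150 = 3.378 d, or 81.07 h.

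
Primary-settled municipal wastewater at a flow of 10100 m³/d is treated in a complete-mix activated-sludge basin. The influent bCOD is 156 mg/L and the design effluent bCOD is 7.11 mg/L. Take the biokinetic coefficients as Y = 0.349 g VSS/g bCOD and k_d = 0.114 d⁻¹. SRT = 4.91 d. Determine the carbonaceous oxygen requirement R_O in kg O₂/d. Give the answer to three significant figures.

Y_obs = Y / (1 + k_d θ_c) = 0.349 / (1 + 0.114 × 4.91) = 0.349 / 1.560 = 0.2238.
Q·(S₀ − S) = 10100 × (156 − 7.11) × 10⁻³ = 1504 kg/d removed.
Net sludge production P_X = 0.2238 × 1504 = 336.5 kg VSS/d.
Carbonaceous O₂ demand = substrate oxidised − cell-mass equivalent = 1504 − 1.42 × 336.5 = 1026 kg O₂/d.

R_O ≈ 1030 kg O₂/d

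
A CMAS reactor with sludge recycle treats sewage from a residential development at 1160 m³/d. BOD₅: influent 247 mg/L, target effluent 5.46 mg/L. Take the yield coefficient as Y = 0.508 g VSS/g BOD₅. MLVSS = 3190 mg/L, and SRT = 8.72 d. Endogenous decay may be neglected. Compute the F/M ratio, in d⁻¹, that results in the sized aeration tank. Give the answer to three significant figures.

Biomass mass balance (decay neglected): V·X = Y·Q·(S₀ − S)·θ_c, so V = 0.508 × 1160 × (247 − 5.46) × 8.72 / 3190 = 389.1 m³.
Food-to-microorganism ratio F/M = Q S₀ / (V X) = 1160 × 247 / (389.1 × 3190) = 0.2308 d⁻¹.

F/M ≈ 0.231 d⁻¹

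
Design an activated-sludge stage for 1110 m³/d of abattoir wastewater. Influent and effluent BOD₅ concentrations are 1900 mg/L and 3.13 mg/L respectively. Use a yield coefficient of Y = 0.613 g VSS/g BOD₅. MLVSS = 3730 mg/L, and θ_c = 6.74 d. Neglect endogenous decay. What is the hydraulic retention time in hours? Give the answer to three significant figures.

τ ≈ 50.4 h

V·X = Y·Q·ΔS·θ_c gives V = 0.613 × 1110 × (1900 − 3.13) × 6.74 / 3730 = 2332 m³.
HRT = V/Q = 2332 m³ / 1110 m³·d⁻¹ = 2.101 d × 24 = 50.43 h.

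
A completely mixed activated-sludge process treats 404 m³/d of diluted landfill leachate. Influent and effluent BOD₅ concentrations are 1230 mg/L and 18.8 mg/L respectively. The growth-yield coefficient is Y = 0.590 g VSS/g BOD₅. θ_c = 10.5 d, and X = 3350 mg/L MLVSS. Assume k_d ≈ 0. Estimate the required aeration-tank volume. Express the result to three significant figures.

V ≈ 905 m³

Biomass mass balance (decay neglected): V·X = Y·Q·(S₀ − S)·θ_c, so V = 0.590 × 404 × (1230 − 18.8) × 10.5 / 3350 = 904.9 m³.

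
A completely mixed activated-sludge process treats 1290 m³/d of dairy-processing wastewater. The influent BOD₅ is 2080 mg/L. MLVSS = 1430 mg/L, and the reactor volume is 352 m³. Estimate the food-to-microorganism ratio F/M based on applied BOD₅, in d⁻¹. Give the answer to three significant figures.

F/M ≈ 5.33 d⁻¹

Food-to-microorganism ratio F/M = Q S₀ / (V X) = 1290 × 2080 / (352.0 × 1430) = 5.331 d⁻¹.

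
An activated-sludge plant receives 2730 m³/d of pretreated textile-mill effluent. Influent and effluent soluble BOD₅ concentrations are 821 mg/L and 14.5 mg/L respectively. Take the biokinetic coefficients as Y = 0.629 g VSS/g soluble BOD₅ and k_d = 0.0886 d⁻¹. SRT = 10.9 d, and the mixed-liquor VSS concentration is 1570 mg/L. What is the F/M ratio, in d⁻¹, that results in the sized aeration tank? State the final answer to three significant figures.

From the SRT design equation V = Y Q (S₀−S) θ_c / [X (1 + k_d θ_c)] = 0.629 × 2730 × (821 − 14.5) × 10.9 / [1570 × (1 + 0.0886 × 10.9)] = 1.51×10^7 / 3086 = 4891 m³.
F/M = applied load / biomass = Q·S₀/(V·X) = 2730 × 821 / (4891 × 1570) = 0.2919 d⁻¹.

F/M ≈ 0.292 d⁻¹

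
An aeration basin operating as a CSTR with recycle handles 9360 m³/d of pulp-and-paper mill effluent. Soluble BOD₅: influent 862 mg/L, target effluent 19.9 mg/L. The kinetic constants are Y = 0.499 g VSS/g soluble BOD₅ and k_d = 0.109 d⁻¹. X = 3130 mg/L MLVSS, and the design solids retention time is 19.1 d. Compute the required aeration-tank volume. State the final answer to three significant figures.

Steady-state biomass mass balance: V·X·(1 + k_d·θ_c) = Y·Q·(S₀ − S)·θ_c, so V = 0.499 × 9360 × (862 − 19.9) × 19.1 / [3130 × (1 + 0.109 × 19.1)] = 7.51×10^7 / 9646 = 7788 m³.

V ≈ 7790 m³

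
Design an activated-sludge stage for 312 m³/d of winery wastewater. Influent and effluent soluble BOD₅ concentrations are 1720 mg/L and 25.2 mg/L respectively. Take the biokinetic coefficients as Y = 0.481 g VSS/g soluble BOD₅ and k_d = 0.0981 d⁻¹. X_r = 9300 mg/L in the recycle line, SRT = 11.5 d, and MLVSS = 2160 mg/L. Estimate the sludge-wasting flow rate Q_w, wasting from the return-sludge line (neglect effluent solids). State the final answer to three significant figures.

Q_w ≈ 12.9 m³/d

Rearranging the biomass balance for a CMAS with decay, V = Y·Q·ΔS·θ_c / [X·(1+k_d θ_c)] = 0.481 × 312 × (1720 − 25.2) × 11.5 / [2160 × (1 + 0.0981 × 11.5)] = 2.92×10^6 / 4597 = 636.3 m³.
Wasting from the return line (neglecting effluent solids): Q_w = V·X / (θ_c·X_r) = 636.3 × 2160 / (11.5 × 9300) = 12.85 m³/d.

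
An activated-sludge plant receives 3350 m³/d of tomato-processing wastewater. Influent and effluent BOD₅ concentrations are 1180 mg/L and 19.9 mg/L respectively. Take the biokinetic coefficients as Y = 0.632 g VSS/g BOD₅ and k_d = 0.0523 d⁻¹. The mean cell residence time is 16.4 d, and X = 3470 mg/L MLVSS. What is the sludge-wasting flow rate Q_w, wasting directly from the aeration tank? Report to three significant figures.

From the SRT design equation V = Y Q (S₀−S) θ_c / [X (1 + k_d θ_c)] = 0.632 × 3350 × (1180 − 19.9) × 16.4 / [3470 × (1 + 0.0523 × 16.4)] = 4.03×10^7 / 6446 = 6249 m³.
For wasting at MLVSS concentration, Q_w = V/θ_c = 6249/16.4 = 381.0 m³/d.

Q_w ≈ 381 m³/d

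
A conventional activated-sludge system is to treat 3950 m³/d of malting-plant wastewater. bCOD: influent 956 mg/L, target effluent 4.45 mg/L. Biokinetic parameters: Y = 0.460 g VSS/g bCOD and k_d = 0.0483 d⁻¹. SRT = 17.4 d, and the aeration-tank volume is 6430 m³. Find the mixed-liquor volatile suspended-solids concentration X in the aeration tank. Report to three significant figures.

X ≈ 2540 mg/L

From V·X·(1 + k_d·θ_c) = Y·Q·(S₀ − S)·θ_c: X = 0.460 × 3950 × (956 − 4.45) × 17.4 / [6430 × (1 + 0.0483 × 17.4)] = 2542 mg/L.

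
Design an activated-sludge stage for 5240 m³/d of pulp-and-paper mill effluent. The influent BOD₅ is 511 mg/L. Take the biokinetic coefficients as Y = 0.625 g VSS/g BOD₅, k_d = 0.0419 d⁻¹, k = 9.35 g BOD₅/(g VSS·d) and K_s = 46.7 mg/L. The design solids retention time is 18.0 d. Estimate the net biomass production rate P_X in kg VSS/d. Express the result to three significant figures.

Effluent substrate depends only on kinetics and SRT: S = K_s(1 + k_d θ_c) / [θ_c(Yk − k_d) − 1] = 46.7 × (1 + 0.0419 × 18.0) / [18.0 × (0.625 × 9.35 − 0.0419) − 1] = 81.92 / 103.4 = 0.7920 mg/L.
Correct the yield for decay: Y_obs = Y/(1 + k_d θ_c) = 0.625 / (1 + 0.0419 × 18.0) = 0.625 / 1.754 = 0.3563.
ΔS = 511 − 0.792 = 510.2 mg/L, so the substrate removal rate is 5240 × 510.2/1000 = 2673 kg BOD₅/d.
P_X = Y_obs · Q(S₀ − S) = 0.3563 × 2673 = 952.5 kg VSS/d.

P_X ≈ 953 kg VSS/d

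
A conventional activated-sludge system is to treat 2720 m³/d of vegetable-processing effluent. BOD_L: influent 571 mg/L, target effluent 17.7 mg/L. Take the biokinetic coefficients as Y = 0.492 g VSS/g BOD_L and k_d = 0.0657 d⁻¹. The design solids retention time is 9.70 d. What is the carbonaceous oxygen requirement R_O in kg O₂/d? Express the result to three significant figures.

R_O ≈ 863 kg O₂/d

Correct the yield for decay: Y_obs = Y/(1 + k_d θ_c) = 0.492 / (1 + 0.0657 × 9.70) = 0.492 / 1.637 = 0.3005.
Q·(S₀ − S) = 2720 × (571 − 17.7) × 10⁻³ = 1505 kg/d removed.
Net sludge production P_X = 0.3005 × 1505 = 452.2 kg VSS/d.
Carbonaceous O₂ demand = substrate oxidised − cell-mass equivalent = 1505 − 1.42 × 452.2 = 862.8 kg O₂/d.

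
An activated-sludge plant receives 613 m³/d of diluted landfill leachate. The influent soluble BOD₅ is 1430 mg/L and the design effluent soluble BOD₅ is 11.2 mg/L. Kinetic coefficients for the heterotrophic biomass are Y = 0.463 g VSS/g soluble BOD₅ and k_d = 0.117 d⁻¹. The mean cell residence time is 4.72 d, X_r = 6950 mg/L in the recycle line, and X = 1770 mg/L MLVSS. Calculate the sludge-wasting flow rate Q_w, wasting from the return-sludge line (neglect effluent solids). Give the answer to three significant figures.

Q_w ≈ 37.3 m³/d

Steady-state biomass mass balance: V·X·(1 + k_d·θ_c) = Y·Q·(S₀ − S)·θ_c, so V = 0.463 × 613 × (1430 − 11.2) × 4.72 / [1770 × (1 + 0.117 × 4.72)] = 1.9×10^6 / 2747 = 691.8 m³.
Q_w = (V·X)/(θ_c X_r) = 691.8 × 1770 / (4.72 × 6950) = 37.33 m³/d.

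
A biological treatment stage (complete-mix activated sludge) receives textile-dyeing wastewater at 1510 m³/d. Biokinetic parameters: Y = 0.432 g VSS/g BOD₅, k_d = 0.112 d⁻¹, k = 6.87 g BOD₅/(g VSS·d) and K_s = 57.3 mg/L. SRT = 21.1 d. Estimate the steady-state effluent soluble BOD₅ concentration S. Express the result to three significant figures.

S ≈ 3.25 mg/L

For a completely mixed reactor with recycle the Lawrence–McCarty relation gives S = K_s·(1 + k_d·θ_c) / [θ_c·(Y·k − k_d) − 1] = 57.3 × (1 + 0.112 × 21.1) / [21.1 × (0.432 × 6.87 − 0.112) − 1] = 192.7 / 59.26 = 3.252 mg/L.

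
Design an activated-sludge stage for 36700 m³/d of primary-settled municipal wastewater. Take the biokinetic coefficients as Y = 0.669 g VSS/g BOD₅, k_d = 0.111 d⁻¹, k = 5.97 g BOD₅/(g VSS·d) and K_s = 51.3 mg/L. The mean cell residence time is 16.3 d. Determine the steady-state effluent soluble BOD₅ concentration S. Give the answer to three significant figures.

S ≈ 2.31 mg/L

For a completely mixed reactor with recycle the Lawrence–McCarty relation gives S = K_s·(1 + k_d·θ_c) / [θ_c·(Y·k − k_d) − 1] = 51.3 × (1 + 0.111 × 16.3) / [16.3 × (0.669 × 5.97 − 0.111) − 1] = 144.1 / 62.29 = 2.314 mg/L.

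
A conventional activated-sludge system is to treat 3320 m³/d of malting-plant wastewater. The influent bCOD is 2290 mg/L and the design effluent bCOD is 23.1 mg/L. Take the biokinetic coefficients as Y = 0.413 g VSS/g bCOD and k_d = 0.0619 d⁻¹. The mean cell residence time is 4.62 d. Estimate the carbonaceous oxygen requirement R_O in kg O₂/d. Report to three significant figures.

Correct the yield for decay: Y_obs = Y/(1 + k_d θ_c) = 0.413 / (1 + 0.0619 × 4.62) = 0.413 / 1.286 = 0.3212.
ΔS = 2290 − 23.1 = 2267 mg/L, so the substrate removal rate is 3320 × 2267/1000 = 7526 kg bCOD/d.
Net sludge production P_X = 0.3212 × 7526 = 2417 kg VSS/d.
R_O = Q·ΔS − 1.42 P_X = 7526 − 3432 = 4094 kg O₂/d.

R_O ≈ 4090 kg O₂/d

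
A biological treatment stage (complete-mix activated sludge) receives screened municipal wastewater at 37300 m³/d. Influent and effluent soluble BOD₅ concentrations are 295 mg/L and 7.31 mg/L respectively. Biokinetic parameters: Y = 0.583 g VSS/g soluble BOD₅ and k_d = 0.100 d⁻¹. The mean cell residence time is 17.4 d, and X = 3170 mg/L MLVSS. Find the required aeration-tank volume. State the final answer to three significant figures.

V ≈ 12500 m³

Steady-state biomass mass balance: V·X·(1 + k_d·θ_c) = Y·Q·(S₀ − S)·θ_c, so V = 0.583 × 37300 × (295 − 7.31) × 17.4 / [3170 × (1 + 0.100 × 17.4)] = 1.09×10^8 / 8686 = 12533 m³.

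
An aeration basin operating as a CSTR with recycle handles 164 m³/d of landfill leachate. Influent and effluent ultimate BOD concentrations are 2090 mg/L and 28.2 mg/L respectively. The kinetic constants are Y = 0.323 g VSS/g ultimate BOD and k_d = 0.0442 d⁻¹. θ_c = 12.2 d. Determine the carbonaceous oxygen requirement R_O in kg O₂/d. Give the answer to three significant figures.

R_O ≈ 237 kg O₂/d

Y_obs = Y / (1 + k_d θ_c) = 0.323 / (1 + 0.0442 × 12.2) = 0.323 / 1.539 = 0.2098.
ΔS = 2090 − 28.2 = 2062 mg/L, so the substrate removal rate is 164 × 2062/1000 = 338.1 kg ultimate BOD/d.
Biomass synthesised: P_X = Y_obs × 338.1 = 70.96 kg VSS/d.
R_O = Q·ΔS − 1.42 P_X = 338.1 − 100.8 = 237.4 kg O₂/d.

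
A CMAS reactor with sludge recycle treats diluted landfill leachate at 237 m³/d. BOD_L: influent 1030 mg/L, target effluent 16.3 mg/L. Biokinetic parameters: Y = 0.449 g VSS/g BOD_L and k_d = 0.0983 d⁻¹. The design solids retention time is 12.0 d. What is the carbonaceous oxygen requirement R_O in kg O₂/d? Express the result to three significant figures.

Correct the yield for decay: Y_obs = Y/(1 + k_d θ_c) = 0.449 / (1 + 0.0983 × 12.0) = 0.449 / 2.180 = 0.2060.
Q·(S₀ − S) = 237 × (1030 − 16.3) × 10⁻³ = 240.2 kg/d removed.
Net sludge production P_X = 0.2060 × 240.2 = 49.49 kg VSS/d.
Carbonaceous O₂ demand = substrate oxidised − cell-mass equivalent = 240.2 − 1.42 × 49.49 = 170.0 kg O₂/d.

R_O ≈ 170 kg O₂/d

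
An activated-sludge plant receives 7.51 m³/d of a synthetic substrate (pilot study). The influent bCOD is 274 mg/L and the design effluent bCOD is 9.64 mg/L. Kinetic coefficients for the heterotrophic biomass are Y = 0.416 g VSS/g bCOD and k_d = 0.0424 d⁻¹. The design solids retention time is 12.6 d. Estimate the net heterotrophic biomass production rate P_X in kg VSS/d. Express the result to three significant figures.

The observed yield is Y_obs = Y/(1 + k_d·θ_c) = 0.416 / (1 + 0.0424 × 12.6) = 0.416 / 1.534 = 0.2711 g VSS per g bCOD removed.
ΔS = 274 − 9.64 = 264.4 mg/L, so the substrate removal rate is 7.51 × 264.4/1000 = 1.985 kg bCOD/d.
Net biomass production P_X = Y_obs × Q·(S₀ − S) = 0.2711 × 1.985 = 0.5383 kg VSS/d.

P_X ≈ 0.538 kg VSS/d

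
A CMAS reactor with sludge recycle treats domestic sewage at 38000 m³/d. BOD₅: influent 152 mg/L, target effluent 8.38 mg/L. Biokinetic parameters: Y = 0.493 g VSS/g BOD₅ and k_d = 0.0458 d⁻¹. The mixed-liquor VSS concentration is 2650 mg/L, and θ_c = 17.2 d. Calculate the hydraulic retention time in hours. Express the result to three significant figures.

From the SRT design equation V = Y Q (S₀−S) θ_c / [X (1 + k_d θ_c)] = 0.493 × 38000 × (152 − 8.38) × 17.2 / [2650 × (1 + 0.0458 × 17.2)] = 4.63×10^7 / 4738 = 9768 m³.
τ = V/Q = 9768/38000 = 0.2571 d, or 6.169 h.

τ ≈ 6.17 h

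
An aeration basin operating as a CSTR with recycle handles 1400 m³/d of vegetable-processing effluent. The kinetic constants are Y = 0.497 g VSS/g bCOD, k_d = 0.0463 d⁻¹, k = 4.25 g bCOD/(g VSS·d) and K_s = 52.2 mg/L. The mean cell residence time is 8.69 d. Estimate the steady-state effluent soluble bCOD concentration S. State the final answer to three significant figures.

For a completely mixed reactor with recycle the Lawrence–McCarty relation gives S = K_s·(1 + k_d·θ_c) / [θ_c·(Y·k − k_d) − 1] = 52.2 × (1 + 0.0463 × 8.69) / [8.69 × (0.497 × 4.25 − 0.0463) − 1] = 73.20 / 16.95 = 4.318 mg/L.

S ≈ 4.32 mg/L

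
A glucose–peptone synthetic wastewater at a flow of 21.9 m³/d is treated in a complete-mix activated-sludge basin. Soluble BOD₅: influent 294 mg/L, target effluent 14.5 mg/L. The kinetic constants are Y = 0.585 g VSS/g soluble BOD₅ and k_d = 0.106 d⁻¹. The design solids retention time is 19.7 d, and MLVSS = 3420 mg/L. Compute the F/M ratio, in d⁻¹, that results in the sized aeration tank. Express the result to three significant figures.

F/M ≈ 0.282 d⁻¹

From the SRT design equation V = Y Q (S₀−S) θ_c / [X (1 + k_d θ_c)] = 0.585 × 21.9 × (294 − 14.5) × 19.7 / [3420 × (1 + 0.106 × 19.7)] = 7.05×10^4 / 10562 = 6.679 m³.
Food-to-microorganism ratio F/M = Q S₀ / (V X) = 21.9 × 294 / (6.679 × 3420) = 0.2819 d⁻¹.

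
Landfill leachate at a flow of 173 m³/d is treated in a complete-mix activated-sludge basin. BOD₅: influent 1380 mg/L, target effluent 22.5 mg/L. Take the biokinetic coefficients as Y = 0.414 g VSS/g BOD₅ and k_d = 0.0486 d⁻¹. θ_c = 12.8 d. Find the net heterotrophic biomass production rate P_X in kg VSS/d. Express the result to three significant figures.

P_X ≈ 59.9 kg VSS/d

The observed yield is Y_obs = Y/(1 + k_d·θ_c) = 0.414 / (1 + 0.0486 × 12.8) = 0.414 / 1.622 = 0.2552 g VSS per g BOD₅ removed.
Substrate removed = Q·(S₀ − S) = 173 m³/d × (1380 − 22.5) g/m³ = 2.35×10^5 g/d = 234.8 kg/d.
Net biomass production P_X = Y_obs × Q·(S₀ − S) = 0.2552 × 234.8 = 59.94 kg VSS/d.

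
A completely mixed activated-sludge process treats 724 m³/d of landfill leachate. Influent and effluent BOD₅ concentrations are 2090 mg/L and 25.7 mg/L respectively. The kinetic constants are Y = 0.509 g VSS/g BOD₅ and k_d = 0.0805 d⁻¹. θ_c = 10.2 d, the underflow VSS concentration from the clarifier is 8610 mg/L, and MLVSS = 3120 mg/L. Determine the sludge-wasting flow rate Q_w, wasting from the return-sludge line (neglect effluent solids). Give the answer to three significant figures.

Q_w ≈ 48.5 m³/d

From the SRT design equation V = Y Q (S₀−S) θ_c / [X (1 + k_d θ_c)] = 0.509 × 724 × (2090 − 25.7) × 10.2 / [3120 × (1 + 0.0805 × 10.2)] = 7.76×10^6 / 5682 = 1366 m³.
Wasting from the return line (neglecting effluent solids): Q_w = V·X / (θ_c·X_r) = 1366 × 3120 / (10.2 × 8610) = 48.52 m³/d.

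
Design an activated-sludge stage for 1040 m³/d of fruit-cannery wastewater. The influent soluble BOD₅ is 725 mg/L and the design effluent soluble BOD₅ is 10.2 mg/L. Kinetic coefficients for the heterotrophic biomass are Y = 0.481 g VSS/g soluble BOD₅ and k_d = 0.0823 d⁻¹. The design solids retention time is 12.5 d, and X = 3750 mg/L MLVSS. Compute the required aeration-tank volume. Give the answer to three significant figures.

From the SRT design equation V = Y Q (S₀−S) θ_c / [X (1 + k_d θ_c)] = 0.481 × 1040 × (725 − 10.2) × 12.5 / [3750 × (1 + 0.0823 × 12.5)] = 4.47×10^6 / 7608 = 587.5 m³.

V ≈ 588 m³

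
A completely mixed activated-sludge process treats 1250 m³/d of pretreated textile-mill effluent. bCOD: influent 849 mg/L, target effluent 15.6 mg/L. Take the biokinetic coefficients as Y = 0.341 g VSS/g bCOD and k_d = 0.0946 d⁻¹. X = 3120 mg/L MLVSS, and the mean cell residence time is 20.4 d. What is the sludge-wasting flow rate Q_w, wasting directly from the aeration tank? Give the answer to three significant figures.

Q_w ≈ 38.9 m³/d

Rearranging the biomass balance for a CMAS with decay, V = Y·Q·ΔS·θ_c / [X·(1+k_d θ_c)] = 0.341 × 1250 × (849 − 15.6) × 20.4 / [3120 × (1 + 0.0946 × 20.4)] = 7.25×10^6 / 9141 = 792.8 m³.
With mixed-liquor wasting, θ_c = V/Q_w, so Q_w = V/θ_c = 792.8/20.4 = 38.86 m³/d.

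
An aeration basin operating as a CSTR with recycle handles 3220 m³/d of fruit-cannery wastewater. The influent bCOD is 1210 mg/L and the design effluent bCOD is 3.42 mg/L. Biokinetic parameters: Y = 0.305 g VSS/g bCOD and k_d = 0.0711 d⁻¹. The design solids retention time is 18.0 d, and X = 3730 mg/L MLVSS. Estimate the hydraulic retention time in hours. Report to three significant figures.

Steady-state biomass mass balance: V·X·(1 + k_d·θ_c) = Y·Q·(S₀ − S)·θ_c, so V = 0.305 × 3220 × (1210 − 3.42) × 18.0 / [3730 × (1 + 0.0711 × 18.0)] = 2.13×10^7 / 8504 = 2508 m³.
τ = V/Q = 2508/3220 = 0.7790 d, or 18.70 h.

τ ≈ 18.7 h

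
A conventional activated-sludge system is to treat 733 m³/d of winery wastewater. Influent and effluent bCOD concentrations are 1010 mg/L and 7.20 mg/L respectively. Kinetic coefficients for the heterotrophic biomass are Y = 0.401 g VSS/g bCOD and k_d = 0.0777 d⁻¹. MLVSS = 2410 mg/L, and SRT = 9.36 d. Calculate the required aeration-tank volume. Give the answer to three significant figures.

V ≈ 663 m³

From the SRT design equation V = Y Q (S₀−S) θ_c / [X (1 + k_d θ_c)] = 0.401 × 733 × (1010 − 7.20) × 9.36 / [2410 × (1 + 0.0777 × 9.36)] = 2.76×10^6 / 4163 = 662.8 m³.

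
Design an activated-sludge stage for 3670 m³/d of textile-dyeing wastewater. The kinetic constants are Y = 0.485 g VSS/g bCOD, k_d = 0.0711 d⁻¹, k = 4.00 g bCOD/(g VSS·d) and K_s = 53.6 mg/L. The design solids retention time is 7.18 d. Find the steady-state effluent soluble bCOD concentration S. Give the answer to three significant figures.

S ≈ 6.52 mg/L

From the Monod/SRT balance for a CMAS, S = K_s·(1+k_d θ_c)/[θ_c·(Y k − k_d) − 1] = 53.6 × (1 + 0.0711 × 7.18) / [7.18 × (0.485 × 4.00 − 0.0711) − 1] = 80.96 / 12.42 = 6.519 mg/L.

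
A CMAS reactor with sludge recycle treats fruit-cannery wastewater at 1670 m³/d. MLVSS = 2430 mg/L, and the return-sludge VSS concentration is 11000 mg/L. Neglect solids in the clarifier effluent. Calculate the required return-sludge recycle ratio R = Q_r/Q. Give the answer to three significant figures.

Solids balance on the clarifier gives (1+R)X = R·X_r, so R = X/(X_r − X) = 2430 / (11000 − 2430) = 0.2835.

R ≈ 0.284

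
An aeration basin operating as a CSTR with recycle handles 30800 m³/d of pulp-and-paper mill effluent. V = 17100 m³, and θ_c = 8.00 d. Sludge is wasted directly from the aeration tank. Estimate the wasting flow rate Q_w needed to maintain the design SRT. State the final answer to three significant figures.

With mixed-liquor wasting, θ_c = V/Q_w, so Q_w = V/θ_c = 17100/8.00 = 2138 m³/d.

Q_w ≈ 2140 m³/d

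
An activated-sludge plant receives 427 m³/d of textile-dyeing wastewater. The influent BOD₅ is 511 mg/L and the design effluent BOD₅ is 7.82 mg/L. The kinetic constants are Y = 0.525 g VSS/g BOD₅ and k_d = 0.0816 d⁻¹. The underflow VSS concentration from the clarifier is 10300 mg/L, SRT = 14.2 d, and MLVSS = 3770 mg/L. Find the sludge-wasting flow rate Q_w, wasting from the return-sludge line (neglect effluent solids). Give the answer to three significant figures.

From the SRT design equation V = Y Q (S₀−S) θ_c / [X (1 + k_d θ_c)] = 0.525 × 427 × (511 − 7.82) × 14.2 / [3770 × (1 + 0.0816 × 14.2)] = 1.6×10^6 / 8138 = 196.8 m³.
Q_w = (V·X)/(θ_c X_r) = 196.8 × 3770 / (14.2 × 10300) = 5.073 m³/d.

Q_w ≈ 5.07 m³/d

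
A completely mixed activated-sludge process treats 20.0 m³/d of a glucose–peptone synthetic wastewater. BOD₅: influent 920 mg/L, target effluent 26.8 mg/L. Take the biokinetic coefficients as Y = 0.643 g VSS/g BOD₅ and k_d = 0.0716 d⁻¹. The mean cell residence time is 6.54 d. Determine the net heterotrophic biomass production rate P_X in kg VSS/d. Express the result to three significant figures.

Y_obs = Y / (1 + k_d θ_c) = 0.643 / (1 + 0.0716 × 6.54) = 0.643 / 1.468 = 0.4379.
ΔS = 920 − 26.8 = 893.2 mg/L, so the substrate removal rate is 20.0 × 893.2/1000 = 17.86 kg BOD₅/d.
Net biomass production P_X = Y_obs × Q·(S₀ − S) = 0.4379 × 17.86 = 7.823 kg VSS/d.

P_X ≈ 7.82 kg VSS/d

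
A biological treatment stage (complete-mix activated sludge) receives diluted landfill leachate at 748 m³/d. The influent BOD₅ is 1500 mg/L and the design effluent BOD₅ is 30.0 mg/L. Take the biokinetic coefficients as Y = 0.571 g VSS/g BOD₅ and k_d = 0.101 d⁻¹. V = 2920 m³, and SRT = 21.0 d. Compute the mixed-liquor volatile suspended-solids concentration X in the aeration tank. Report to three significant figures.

Solving the biomass balance for X: X = Y Q (S₀−S) θ_c / [V (1+k_d θ_c)] = 0.571 × 748 × (1500 − 30.0) × 21.0 / [2920 × (1 + 0.101 × 21.0)] = 1447 mg/L.

X ≈ 1450 mg/L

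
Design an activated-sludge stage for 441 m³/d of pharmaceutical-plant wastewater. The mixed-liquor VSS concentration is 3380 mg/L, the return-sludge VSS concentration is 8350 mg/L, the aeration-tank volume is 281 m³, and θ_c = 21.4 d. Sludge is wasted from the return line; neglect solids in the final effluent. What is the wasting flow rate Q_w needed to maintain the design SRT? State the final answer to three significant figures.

θ_c = V·X/(Q_w·X_r) when wasting from the recycle, so Q_w = V·X/(θ_c·X_r) = 281.0 × 3380 / (21.4 × 8350) = 5.315 m³/d.

Q_w ≈ 5.32 m³/d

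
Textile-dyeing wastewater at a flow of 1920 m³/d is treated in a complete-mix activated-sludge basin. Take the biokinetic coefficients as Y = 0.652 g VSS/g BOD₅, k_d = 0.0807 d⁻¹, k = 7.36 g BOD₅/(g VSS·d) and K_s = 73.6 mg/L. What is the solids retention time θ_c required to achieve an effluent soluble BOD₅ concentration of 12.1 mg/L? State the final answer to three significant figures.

From 1/θ_c = Y·k·S/(K_s + S) − k_d: Y·k·S/(K_s+S) = 0.652 × 7.36 × 12.1 / (73.6 + 12.1) = 0.6775 d⁻¹.
θ_c = 1/(μ − k_d) = 1/(0.6775 − 0.0807) = 1/0.5968 = 1.676 d.

θ_c ≈ 1.68 d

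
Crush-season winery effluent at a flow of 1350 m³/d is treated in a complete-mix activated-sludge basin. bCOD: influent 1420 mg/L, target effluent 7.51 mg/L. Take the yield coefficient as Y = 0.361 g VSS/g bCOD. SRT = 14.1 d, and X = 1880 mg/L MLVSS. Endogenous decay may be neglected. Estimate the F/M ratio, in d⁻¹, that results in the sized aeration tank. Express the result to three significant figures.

F/M ≈ 0.198 d⁻¹

With k_d = 0 the design equation reduces to V = Y Q (S₀−S) θ_c / X = 0.361 × 1350 × (1420 − 7.51) × 14.1 / 1880 = 5163 m³.
F/M = applied load / biomass = Q·S₀/(V·X) = 1350 × 1420 / (5163 × 1880) = 0.1975 d⁻¹.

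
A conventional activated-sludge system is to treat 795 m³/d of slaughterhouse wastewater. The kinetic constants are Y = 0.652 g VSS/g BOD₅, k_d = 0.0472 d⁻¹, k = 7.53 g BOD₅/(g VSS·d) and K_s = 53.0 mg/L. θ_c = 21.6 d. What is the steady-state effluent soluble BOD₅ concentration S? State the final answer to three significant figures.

For a completely mixed reactor with recycle the Lawrence–McCarty relation gives S = K_s·(1 + k_d·θ_c) / [θ_c·(Y·k − k_d) − 1] = 53.0 × (1 + 0.0472 × 21.6) / [21.6 × (0.652 × 7.53 − 0.0472) − 1] = 107.0 / 104.0 = 1.029 mg/L.

S ≈ 1.03 mg/L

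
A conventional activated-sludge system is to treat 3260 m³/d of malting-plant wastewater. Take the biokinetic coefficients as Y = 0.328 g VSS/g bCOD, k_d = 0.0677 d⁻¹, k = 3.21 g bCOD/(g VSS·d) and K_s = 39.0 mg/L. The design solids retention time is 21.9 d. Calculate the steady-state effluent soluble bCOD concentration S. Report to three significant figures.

S ≈ 4.71 mg/L

From the Monod/SRT balance for a CMAS, S = K_s·(1+k_d θ_c)/[θ_c·(Y k − k_d) − 1] = 39.0 × (1 + 0.0677 × 21.9) / [21.9 × (0.328 × 3.21 − 0.0677) − 1] = 96.82 / 20.58 = 4.706 mg/L.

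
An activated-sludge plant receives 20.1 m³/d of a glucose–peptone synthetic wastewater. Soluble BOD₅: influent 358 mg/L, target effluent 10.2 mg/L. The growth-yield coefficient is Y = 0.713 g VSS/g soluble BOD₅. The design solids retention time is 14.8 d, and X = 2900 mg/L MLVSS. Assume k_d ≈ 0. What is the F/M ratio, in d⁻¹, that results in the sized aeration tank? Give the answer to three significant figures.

F/M ≈ 0.0975 d⁻¹

V·X = Y·Q·ΔS·θ_c gives V = 0.713 × 20.1 × (358 − 10.2) × 14.8 / 2900 = 25.44 m³.
F/M = applied load / biomass = Q·S₀/(V·X) = 20.1 × 358 / (25.44 × 2900) = 0.09754 d⁻¹.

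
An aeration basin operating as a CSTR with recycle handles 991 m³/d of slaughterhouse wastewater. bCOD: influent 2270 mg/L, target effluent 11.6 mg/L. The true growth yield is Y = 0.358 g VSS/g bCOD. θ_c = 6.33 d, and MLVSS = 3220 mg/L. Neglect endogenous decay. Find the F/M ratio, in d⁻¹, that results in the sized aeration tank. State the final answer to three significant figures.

F/M ≈ 0.444 d⁻¹

With k_d = 0 the design equation reduces to V = Y Q (S₀−S) θ_c / X = 0.358 × 991 × (2270 − 11.6) × 6.33 / 3220 = 1575 m³.
F/M = Q·S₀ / (V·X) = 991 × 2270 / (1575 × 3220) = 0.4435 g bCOD·(g VSS·d)⁻¹.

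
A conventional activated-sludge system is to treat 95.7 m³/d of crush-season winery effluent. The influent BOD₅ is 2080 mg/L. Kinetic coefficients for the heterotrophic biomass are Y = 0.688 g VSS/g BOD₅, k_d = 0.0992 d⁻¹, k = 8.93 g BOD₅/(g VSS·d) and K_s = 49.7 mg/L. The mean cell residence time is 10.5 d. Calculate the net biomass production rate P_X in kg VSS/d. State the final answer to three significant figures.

P_X ≈ 67.0 kg VSS/d

Effluent substrate depends only on kinetics and SRT: S = K_s(1 + k_d θ_c) / [θ_c(Yk − k_d) − 1] = 49.7 × (1 + 0.0992 × 10.5) / [10.5 × (0.688 × 8.93 − 0.0992) − 1] = 101.5 / 62.47 = 1.624 mg/L.
Correct the yield for decay: Y_obs = Y/(1 + k_d θ_c) = 0.688 / (1 + 0.0992 × 10.5) = 0.688 / 2.042 = 0.3370.
Substrate removed = Q·(S₀ − S) = 95.7 m³/d × (2080 − 1.62) g/m³ = 1.99×10^5 g/d = 198.9 kg/d.
P_X = Y_obs · Q(S₀ − S) = 0.3370 × 198.9 = 67.03 kg VSS/d.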